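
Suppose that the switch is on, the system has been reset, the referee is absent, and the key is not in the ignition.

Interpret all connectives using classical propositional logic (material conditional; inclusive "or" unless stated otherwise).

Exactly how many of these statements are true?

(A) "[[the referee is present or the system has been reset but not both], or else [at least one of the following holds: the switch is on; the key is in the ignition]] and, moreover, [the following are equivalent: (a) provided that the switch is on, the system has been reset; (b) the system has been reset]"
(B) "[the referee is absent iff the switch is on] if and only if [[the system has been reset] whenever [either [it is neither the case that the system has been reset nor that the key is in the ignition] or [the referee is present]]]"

2

Let L = "the referee is present" (F), U = "the system has been reset" (T), K = "the switch is on" (T), Q = "the key is in the ignition" (F).

(A): In symbols: ((L xor U) | (K | Q)) & ((K -> U) <-> U)

L xor U = F xor T = T
K | Q = T | F = T
(L xor U) | (K | Q) = T | T = T
K -> U = T -> T = T
(K -> U) <-> U = T <-> T = T
((L xor U) | (K | Q)) & ((K -> U) <-> U) = T & T = T
Hence (A) is true.

(B): In symbols: (~L <-> K) <-> (((U nor Q) | L) -> U)

~L = ~F = T
~L <-> K = T <-> T = T
U nor Q = T nor F = F
(U nor Q) | L = F | F = F
((U nor Q) | L) -> U = F -> T = T
(~L <-> K) <-> (((U nor Q) | L) -> U) = T <-> T = T
Thus (B) is true.

2 of the 2 statements are true ((A), (B)).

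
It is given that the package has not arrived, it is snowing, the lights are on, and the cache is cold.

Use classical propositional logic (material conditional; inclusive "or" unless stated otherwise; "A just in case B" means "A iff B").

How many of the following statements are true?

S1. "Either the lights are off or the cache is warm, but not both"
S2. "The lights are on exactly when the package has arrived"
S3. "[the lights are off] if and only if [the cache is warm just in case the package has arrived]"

Let R = "the lights are on" (T), H = "the cache is warm" (F), M = "the package has arrived" (F).

S1: Formalization: ~R xor H

~R = ~T = F
~R xor H = F xor F = F
So S1 is false.

S2: Formalization: R <-> M

R <-> M = T <-> F = F
Hence S2 is false.

S3: In symbols: ~R <-> (H <-> M)

~R = ~T = F
H <-> M = F <-> F = T
~R <-> (H <-> M) = F <-> T = F
Thus S3 is false.

Count: 0.

0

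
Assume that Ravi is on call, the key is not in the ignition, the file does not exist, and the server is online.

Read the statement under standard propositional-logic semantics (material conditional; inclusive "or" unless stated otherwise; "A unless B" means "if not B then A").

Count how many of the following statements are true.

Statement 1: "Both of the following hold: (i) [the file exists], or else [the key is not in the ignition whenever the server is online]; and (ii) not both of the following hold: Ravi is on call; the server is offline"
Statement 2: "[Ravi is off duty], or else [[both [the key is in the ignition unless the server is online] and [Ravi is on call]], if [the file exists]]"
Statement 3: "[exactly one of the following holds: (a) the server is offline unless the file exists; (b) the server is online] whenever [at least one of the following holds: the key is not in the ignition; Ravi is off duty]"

Let R = "the file exists" (False), S = "the server is online" (True), Q = "the key is in the ignition" (False), P = "Ravi is on call" (True).

Statement 1: This is (R or (S -> not Q)) and (P nand not S).

not Q = not False = True
S -> not Q = True -> True = True
R or (S -> not Q) = False or True = True
not S = not True = False
P nand not S = True nand False = True
(R or (S -> not Q)) and (P nand not S) = True and True = True
Thus Statement 1 is true.

Statement 2: In symbols: not P or (R -> ((Q or S) and P))

not P = not True = False
Q or S = False or True = True
(Q or S) and P = True and True = True
R -> ((Q or S) and P) = False -> True = True
not P or (R -> ((Q or S) and P)) = False or True = True
Hence Statement 2 is true.

Statement 3: This is (not Q or not P) -> ((not S or R) xor S).

not Q = not False = True
not P = not True = False
not Q or not P = True or False = True
not S = not True = False
not S or R = False or False = False
(not S or R) xor S = False xor True = True
(not Q or not P) -> ((not S or R) xor S) = True -> True = True
Hence Statement 3 is true.

True statements: 3.

3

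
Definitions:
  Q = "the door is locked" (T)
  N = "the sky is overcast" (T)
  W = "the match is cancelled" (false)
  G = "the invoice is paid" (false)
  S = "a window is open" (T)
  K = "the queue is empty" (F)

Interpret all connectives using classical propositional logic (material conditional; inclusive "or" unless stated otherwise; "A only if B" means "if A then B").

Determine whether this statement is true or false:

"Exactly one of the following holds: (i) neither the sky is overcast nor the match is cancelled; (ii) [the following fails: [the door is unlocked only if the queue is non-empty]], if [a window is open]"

The statement is false.

Values: N=T, W=F, S=T, Q=T, K=F.
Formalization: (N ↓ W) ⊕ (S → ¬(¬Q → ¬K))

N ↓ W = T ↓ F = F
¬Q = ¬T = F
¬K = ¬F = T
¬Q → ¬K = F → T = T
¬(¬Q → ¬K) = ¬T = F
S → ¬(¬Q → ¬K) = T → F = F
(N ↓ W) ⊕ (S → ¬(¬Q → ¬K)) = F ⊕ F = F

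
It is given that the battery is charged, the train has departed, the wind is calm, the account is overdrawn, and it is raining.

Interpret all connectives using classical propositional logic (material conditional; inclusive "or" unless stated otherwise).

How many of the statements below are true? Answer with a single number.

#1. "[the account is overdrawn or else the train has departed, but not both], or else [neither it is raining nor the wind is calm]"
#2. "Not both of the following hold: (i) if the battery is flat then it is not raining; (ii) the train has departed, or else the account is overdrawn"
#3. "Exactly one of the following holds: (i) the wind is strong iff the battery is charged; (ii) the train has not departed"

Let S = "the account is overdrawn" (True), Q = "the train has departed" (True), U = "it is raining" (True), R = "the wind is strong" (False), P = "the battery is charged" (True).

#1: In symbols: (S xor Q) or (U nor not R)

S xor Q = True xor True = False
not R = not False = True
U nor not R = True nor True = False
(S xor Q) or (U nor not R) = False or False = False
Hence #1 is false.

#2: Parsed as (not P -> not U) nand (Q or S)

not P = not True = False
not U = not True = False
not P -> not U = False -> False = True
Q or S = True or True = True
(not P -> not U) nand (Q or S) = True nand True = False
So #2 is false.

#3: Formalization: (R iff P) xor not Q

R iff P = False iff True = False
not Q = not True = False
(R iff P) xor not Q = False xor False = False
Hence #3 is false.

Count: 0.

0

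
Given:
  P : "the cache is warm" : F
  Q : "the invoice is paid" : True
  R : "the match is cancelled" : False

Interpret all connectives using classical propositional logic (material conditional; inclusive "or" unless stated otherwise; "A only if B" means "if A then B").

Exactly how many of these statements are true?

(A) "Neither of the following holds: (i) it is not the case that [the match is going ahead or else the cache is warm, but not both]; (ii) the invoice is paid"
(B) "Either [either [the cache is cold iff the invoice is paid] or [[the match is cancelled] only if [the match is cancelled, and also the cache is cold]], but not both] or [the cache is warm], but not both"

(A): In symbols: not (not R xor P) nor Q

not R = not False = True
not R xor P = True xor False = True
not (not R xor P) = not True = False
not (not R xor P) nor Q = False nor True = False
Hence (A) is false.

(B): Parsed as ((not P iff Q) xor (R -> (R and not P))) xor P

not P = not False = True
not P iff Q = True iff True = True
not P = not False = True
R and not P = False and True = False
R -> (R and not P) = False -> False = True
(not P iff Q) xor (R -> (R and not P)) = True xor True = False
((not P iff Q) xor (R -> (R and not P))) xor P = False xor False = False
Hence (B) is false.

True statements: 0 (none).

0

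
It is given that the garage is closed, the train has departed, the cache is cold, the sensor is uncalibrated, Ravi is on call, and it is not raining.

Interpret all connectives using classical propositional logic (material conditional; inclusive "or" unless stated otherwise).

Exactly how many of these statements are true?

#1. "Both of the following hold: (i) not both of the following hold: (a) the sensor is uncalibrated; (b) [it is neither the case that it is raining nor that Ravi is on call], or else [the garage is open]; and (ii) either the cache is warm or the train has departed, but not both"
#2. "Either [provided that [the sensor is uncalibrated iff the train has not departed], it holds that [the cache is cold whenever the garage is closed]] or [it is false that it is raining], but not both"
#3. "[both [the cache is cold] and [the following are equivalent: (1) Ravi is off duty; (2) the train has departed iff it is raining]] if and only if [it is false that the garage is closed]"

1

Let W = "the sensor is calibrated" (False), Q = "it is raining" (False), M = "Ravi is on call" (True), N = "the garage is closed" (True), U = "the cache is warm" (False), V = "the train has departed" (True).

#1: This is (not W nand ((Q nor M) or not N)) and (U xor V).

not W = not False = True
Q nor M = False nor True = False
not N = not True = False
(Q nor M) or not N = False or False = False
not W nand ((Q nor M) or not N) = True nand False = True
U xor V = False xor True = True
(not W nand ((Q nor M) or not N)) and (U xor V) = True and True = True
Thus #1 is true.

#2: This is ((not W iff not V) -> (N -> not U)) xor not Q.

not W = not False = True
not V = not True = False
not W iff not V = True iff False = False
not U = not False = True
N -> not U = True -> True = True
(not W iff not V) -> (N -> not U) = False -> True = True
not Q = not False = True
((not W iff not V) -> (N -> not U)) xor not Q = True xor True = False
So #2 is false.

#3: Parsed as (not U and (not M iff (V iff Q))) iff not N

not U = not False = True
not M = not True = False
V iff Q = True iff False = False
not M iff (V iff Q) = False iff False = True
not U and (not M iff (V iff Q)) = True and True = True
not N = not True = False
(not U and (not M iff (V iff Q))) iff not N = True iff False = False
So #3 is false.

1 of the 3 statements is true (#1).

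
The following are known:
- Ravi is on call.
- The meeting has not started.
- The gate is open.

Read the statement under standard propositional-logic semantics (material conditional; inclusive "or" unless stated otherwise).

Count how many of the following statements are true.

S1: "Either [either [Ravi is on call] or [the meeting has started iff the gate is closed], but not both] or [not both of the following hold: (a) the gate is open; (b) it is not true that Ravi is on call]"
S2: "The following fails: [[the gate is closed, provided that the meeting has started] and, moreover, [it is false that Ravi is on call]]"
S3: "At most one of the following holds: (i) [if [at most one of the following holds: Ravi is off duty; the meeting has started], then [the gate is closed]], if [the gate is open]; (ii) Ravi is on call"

3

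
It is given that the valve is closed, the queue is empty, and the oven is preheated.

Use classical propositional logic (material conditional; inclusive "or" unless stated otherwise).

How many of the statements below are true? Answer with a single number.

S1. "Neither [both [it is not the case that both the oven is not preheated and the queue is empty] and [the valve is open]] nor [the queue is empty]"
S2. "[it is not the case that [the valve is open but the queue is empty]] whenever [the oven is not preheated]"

Let L = "the oven is preheated" (T), N = "the queue is empty" (T), S = "the valve is open" (F).

S1: In symbols: ((¬L ↑ N) ∧ S) ↓ N

¬L = ¬T = F
¬L ↑ N = F ↑ T = T
(¬L ↑ N) ∧ S = T ∧ F = F
((¬L ↑ N) ∧ S) ↓ N = F ↓ T = F
Thus S1 is false.

S2: In symbols: ¬L → ¬(S ∧ N)

¬L = ¬T = F
S ∧ N = F ∧ T = F
¬(S ∧ N) = ¬F = T
¬L → ¬(S ∧ N) = F → T = T
Hence S2 is true.

1 of the 2 statements is true.

1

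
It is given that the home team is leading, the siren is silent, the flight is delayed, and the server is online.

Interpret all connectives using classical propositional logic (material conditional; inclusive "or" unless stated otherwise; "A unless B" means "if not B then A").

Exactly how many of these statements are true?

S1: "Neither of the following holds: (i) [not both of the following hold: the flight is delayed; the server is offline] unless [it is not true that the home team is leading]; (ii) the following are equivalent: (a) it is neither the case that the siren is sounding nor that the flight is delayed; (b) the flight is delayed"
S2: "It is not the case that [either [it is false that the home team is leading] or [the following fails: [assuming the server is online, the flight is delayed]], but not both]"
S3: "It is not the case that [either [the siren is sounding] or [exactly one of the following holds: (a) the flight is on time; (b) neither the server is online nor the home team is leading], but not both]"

2

Let R = "the flight is delayed" (T), S = "the server is online" (T), P = "the home team is leading" (T), Q = "the siren is sounding" (F).

S1: Parsed as ((R nand ~S) | ~P) nor ((Q nor R) <-> R)

~S = ~T = F
R nand ~S = T nand F = T
~P = ~T = F
(R nand ~S) | ~P = T | F = T
Q nor R = F nor T = F
(Q nor R) <-> R = F <-> T = F
((R nand ~S) | ~P) nor ((Q nor R) <-> R) = T nor F = F
Hence S1 is false.

S2: In symbols: ~(~P xor ~(S -> R))

~P = ~T = F
S -> R = T -> T = T
~(S -> R) = ~T = F
~P xor ~(S -> R) = F xor F = F
~(~P xor ~(S -> R)) = ~F = T
Hence S2 is true.

S3: In symbols: ~(Q xor (~R xor (S nor P)))

~R = ~T = F
S nor P = T nor T = F
~R xor (S nor P) = F xor F = F
Q xor (~R xor (S nor P)) = F xor F = F
~(Q xor (~R xor (S nor P))) = ~F = T
Thus S3 is true.

True statements: 2 (S2, S3).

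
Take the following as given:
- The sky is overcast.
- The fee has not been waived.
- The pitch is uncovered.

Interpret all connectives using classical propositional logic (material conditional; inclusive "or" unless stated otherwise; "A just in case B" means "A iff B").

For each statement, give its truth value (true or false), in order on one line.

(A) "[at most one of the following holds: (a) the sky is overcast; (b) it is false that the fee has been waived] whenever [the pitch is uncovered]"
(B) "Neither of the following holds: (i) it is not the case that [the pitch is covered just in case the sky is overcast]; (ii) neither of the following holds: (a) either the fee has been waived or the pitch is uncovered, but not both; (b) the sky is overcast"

Let G = "the pitch is covered" (F), N = "the sky is overcast" (T), V = "the fee has been waived" (F).

(A): Parsed as ¬G → (N ↑ ¬V)

¬G = ¬F = T
¬V = ¬F = T
N ↑ ¬V = T ↑ T = F
¬G → (N ↑ ¬V) = T → F = F
Hence (A) is false.

(B): Parsed as ¬(G ↔ N) ↓ ((V ⊕ ¬G) ↓ N)

G ↔ N = F ↔ T = F
¬(G ↔ N) = ¬F = T
¬G = ¬F = T
V ⊕ ¬G = F ⊕ T = T
(V ⊕ ¬G) ↓ N = T ↓ T = F
¬(G ↔ N) ↓ ((V ⊕ ¬G) ↓ N) = T ↓ F = F
Thus (B) is false.

(A) False / (B) False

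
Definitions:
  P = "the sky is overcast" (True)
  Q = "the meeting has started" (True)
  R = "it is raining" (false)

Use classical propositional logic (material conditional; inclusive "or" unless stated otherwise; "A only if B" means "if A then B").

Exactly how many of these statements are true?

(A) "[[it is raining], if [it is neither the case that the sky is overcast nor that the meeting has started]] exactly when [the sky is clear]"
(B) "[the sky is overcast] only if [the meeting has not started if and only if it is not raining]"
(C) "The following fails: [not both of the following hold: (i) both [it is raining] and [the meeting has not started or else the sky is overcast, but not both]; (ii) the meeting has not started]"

0

(A): This is ((P nor Q) -> R) iff not P.

P nor Q = True nor True = False
(P nor Q) -> R = False -> False = True
not P = not True = False
((P nor Q) -> R) iff not P = True iff False = False
Thus (A) is false.

(B): Formalization: P -> (not Q iff not R)

not Q = not True = False
not R = not False = True
not Q iff not R = False iff True = False
P -> (not Q iff not R) = True -> False = False
Hence (B) is false.

(C): In symbols: not ((R and (not Q xor P)) nand not Q)

not Q = not True = False
not Q xor P = False xor True = True
R and (not Q xor P) = False and True = False
not Q = not True = False
(R and (not Q xor P)) nand not Q = False nand False = True
not ((R and (not Q xor P)) nand not Q) = not True = False
Hence (C) is false.

True statements: 0 (none).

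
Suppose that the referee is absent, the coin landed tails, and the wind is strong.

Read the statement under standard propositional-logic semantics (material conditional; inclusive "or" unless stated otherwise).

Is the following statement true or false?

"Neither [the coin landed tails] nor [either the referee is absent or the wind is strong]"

The statement is false.

Let Q = "the coin landed heads" (F), P = "the referee is present" (F), R = "the wind is strong" (T).
In symbols: ~Q nor (~P | R)

~Q = ~F = T
~P = ~F = T
~P | R = T | T = T
~Q nor (~P | R) = T nor T = F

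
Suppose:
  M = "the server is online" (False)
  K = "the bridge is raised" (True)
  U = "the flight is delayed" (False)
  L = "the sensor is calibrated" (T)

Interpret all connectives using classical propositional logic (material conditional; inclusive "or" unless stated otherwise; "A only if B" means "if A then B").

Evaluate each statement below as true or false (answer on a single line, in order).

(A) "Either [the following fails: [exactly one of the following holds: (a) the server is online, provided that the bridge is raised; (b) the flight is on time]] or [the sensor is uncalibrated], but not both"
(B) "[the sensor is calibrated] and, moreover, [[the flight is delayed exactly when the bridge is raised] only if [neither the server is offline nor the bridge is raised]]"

(A): This is ~((K -> M) xor ~U) xor ~L.

K -> M = T -> F = F
~U = ~F = T
(K -> M) xor ~U = F xor T = T
~((K -> M) xor ~U) = ~T = F
~L = ~T = F
~((K -> M) xor ~U) xor ~L = F xor F = F
Thus (A) is false.

(B): Parsed as L & ((U <-> K) -> (~M nor K))

U <-> K = F <-> T = F
~M = ~F = T
~M nor K = T nor T = F
(U <-> K) -> (~M nor K) = F -> F = T
L & ((U <-> K) -> (~M nor K)) = T & T = T
So (B) is true.

(A) false / (B) true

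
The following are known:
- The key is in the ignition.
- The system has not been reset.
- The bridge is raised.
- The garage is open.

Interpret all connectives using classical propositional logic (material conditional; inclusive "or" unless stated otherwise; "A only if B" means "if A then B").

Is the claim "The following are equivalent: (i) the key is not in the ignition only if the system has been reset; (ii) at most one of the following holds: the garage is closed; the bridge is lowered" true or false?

Let H = "the key is in the ignition" (T), G = "the system has been reset" (F), P = "the garage is closed" (F), L = "the bridge is raised" (T).
Parsed as (~H -> G) <-> (P nand ~L)

~H = ~T = F
~H -> G = F -> F = T
~L = ~T = F
P nand ~L = F nand F = T
(~H -> G) <-> (P nand ~L) = T <-> T = T

The statement is true.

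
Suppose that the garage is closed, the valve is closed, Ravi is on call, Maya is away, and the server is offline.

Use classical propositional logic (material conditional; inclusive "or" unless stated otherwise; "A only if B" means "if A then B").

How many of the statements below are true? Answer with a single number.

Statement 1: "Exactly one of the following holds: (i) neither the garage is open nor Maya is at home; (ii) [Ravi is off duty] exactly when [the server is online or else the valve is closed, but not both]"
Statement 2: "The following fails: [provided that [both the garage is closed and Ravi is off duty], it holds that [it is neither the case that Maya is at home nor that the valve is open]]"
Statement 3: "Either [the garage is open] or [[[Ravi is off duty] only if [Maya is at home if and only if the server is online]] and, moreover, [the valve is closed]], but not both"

Let P = "the garage is closed" (T), S = "Maya is at home" (F), R = "Ravi is on call" (T), U = "the server is online" (F), Q = "the valve is open" (F).

Statement 1: In symbols: (¬P ↓ S) ⊕ (¬R ↔ (U ⊕ ¬Q))

¬P = ¬T = F
¬P ↓ S = F ↓ F = T
¬R = ¬T = F
¬Q = ¬F = T
U ⊕ ¬Q = F ⊕ T = T
¬R ↔ (U ⊕ ¬Q) = F ↔ T = F
(¬P ↓ S) ⊕ (¬R ↔ (U ⊕ ¬Q)) = T ⊕ F = T
Hence Statement 1 is true.

Statement 2: Formalization: ¬((P ∧ ¬R) → (S ↓ Q))

¬R = ¬T = F
P ∧ ¬R = T ∧ F = F
S ↓ Q = F ↓ F = T
(P ∧ ¬R) → (S ↓ Q) = F → T = T
¬((P ∧ ¬R) → (S ↓ Q)) = ¬T = F
Hence Statement 2 is false.

Statement 3: Formalization: ¬P ⊕ ((¬R → (S ↔ U)) ∧ ¬Q)

¬P = ¬T = F
¬R = ¬T = F
S ↔ U = F ↔ F = T
¬R → (S ↔ U) = F → T = T
¬Q = ¬F = T
(¬R → (S ↔ U)) ∧ ¬Q = T ∧ T = T
¬P ⊕ ((¬R → (S ↔ U)) ∧ ¬Q) = F ⊕ T = T
So Statement 3 is true.

True statements: 2.

2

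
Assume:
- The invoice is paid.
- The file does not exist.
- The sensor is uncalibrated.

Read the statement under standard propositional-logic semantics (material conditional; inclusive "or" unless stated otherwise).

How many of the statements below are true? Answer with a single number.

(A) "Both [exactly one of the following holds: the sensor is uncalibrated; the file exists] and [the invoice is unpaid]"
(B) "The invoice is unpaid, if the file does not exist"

0

Let R = "the sensor is calibrated" (F), Q = "the file exists" (F), P = "the invoice is paid" (T).

(A): This is (¬R ⊕ Q) ∧ ¬P.

¬R = ¬F = T
¬R ⊕ Q = T ⊕ F = T
¬P = ¬T = F
(¬R ⊕ Q) ∧ ¬P = T ∧ F = F
So (A) is false.

(B): Formalization: ¬Q → ¬P

¬Q = ¬F = T
¬P = ¬T = F
¬Q → ¬P = T → F = F
Hence (B) is false.

True statements: 0 (none).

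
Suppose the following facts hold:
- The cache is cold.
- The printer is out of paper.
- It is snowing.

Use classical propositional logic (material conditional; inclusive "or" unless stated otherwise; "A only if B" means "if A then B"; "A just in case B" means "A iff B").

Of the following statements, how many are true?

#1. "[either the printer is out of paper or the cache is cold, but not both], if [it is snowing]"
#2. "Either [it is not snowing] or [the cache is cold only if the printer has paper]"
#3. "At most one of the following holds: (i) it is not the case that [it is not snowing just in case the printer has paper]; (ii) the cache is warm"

1

Let R = "it is snowing" (T), Q = "the printer has paper" (F), P = "the cache is warm" (F).

#1: Formalization: R -> (~Q xor ~P)

~Q = ~F = T
~P = ~F = T
~Q xor ~P = T xor T = F
R -> (~Q xor ~P) = T -> F = F
Thus #1 is false.

#2: Parsed as ~R | (~P -> Q)

~R = ~T = F
~P = ~F = T
~P -> Q = T -> F = F
~R | (~P -> Q) = F | F = F
Thus #2 is false.

#3: In symbols: ~(~R <-> Q) nand P

~R = ~T = F
~R <-> Q = F <-> F = T
~(~R <-> Q) = ~T = F
~(~R <-> Q) nand P = F nand F = T
So #3 is true.

True statements: 1.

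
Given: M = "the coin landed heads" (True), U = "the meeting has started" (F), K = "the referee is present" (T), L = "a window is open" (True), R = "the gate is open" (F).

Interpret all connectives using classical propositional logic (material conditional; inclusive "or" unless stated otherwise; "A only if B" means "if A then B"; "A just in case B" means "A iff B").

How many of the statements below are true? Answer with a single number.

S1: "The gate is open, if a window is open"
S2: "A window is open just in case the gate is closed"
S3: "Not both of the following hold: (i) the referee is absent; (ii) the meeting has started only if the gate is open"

2

S1: Formalization: L -> R

L -> R = True -> False = False
Thus S1 is false.

S2: In symbols: L iff not R

not R = not False = True
L iff not R = True iff True = True
So S2 is true.

S3: In symbols: not K nand (U -> R)

not K = not True = False
U -> R = False -> False = True
not K nand (U -> R) = False nand True = True
So S3 is true.

Count: 2.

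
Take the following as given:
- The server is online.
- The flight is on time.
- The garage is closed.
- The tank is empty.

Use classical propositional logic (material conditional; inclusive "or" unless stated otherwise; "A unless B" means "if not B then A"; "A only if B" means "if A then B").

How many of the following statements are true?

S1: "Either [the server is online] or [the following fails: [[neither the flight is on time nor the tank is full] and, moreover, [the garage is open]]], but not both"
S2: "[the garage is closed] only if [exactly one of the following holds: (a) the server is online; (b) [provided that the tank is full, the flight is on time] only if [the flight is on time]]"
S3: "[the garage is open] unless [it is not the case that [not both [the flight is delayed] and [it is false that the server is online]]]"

0

Let U = "the server is online" (T), H = "the flight is delayed" (F), K = "the tank is full" (F), M = "the garage is closed" (T).

S1: Parsed as U xor ~((~H nor K) & ~M)

~H = ~F = T
~H nor K = T nor F = F
~M = ~T = F
(~H nor K) & ~M = F & F = F
~((~H nor K) & ~M) = ~F = T
U xor ~((~H nor K) & ~M) = T xor T = F
Hence S1 is false.

S2: This is M -> (U xor ((K -> ~H) -> ~H)).

~H = ~F = T
K -> ~H = F -> T = T
~H = ~F = T
(K -> ~H) -> ~H = T -> T = T
U xor ((K -> ~H) -> ~H) = T xor T = F
M -> (U xor ((K -> ~H) -> ~H)) = T -> F = F
So S2 is false.

S3: In symbols: ~M | ~(H nand ~U)

~M = ~T = F
~U = ~T = F
H nand ~U = F nand F = T
~(H nand ~U) = ~T = F
~M | ~(H nand ~U) = F | F = F
Thus S3 is false.

Count: 0.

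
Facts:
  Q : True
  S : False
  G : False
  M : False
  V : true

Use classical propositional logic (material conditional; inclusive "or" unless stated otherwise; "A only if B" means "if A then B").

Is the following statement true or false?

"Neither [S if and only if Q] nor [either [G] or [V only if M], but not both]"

This is (S <-> Q) nor (G xor (V -> M)).

S <-> Q = F <-> T = F
V -> M = T -> F = F
G xor (V -> M) = F xor F = F
(S <-> Q) nor (G xor (V -> M)) = F nor F = T

true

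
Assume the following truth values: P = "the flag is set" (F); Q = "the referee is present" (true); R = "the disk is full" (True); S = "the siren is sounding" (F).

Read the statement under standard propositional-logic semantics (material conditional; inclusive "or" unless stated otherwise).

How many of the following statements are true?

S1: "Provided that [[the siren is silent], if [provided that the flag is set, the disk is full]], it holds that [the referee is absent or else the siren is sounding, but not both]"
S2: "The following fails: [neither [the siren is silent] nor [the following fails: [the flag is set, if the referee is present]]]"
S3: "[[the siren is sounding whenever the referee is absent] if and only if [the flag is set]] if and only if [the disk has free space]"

S1: In symbols: ((P -> R) -> ~S) -> (~Q xor S)

P -> R = F -> T = T
~S = ~F = T
(P -> R) -> ~S = T -> T = T
~Q = ~T = F
~Q xor S = F xor F = F
((P -> R) -> ~S) -> (~Q xor S) = T -> F = F
So S1 is false.

S2: In symbols: ~(~S nor ~(Q -> P))

~S = ~F = T
Q -> P = T -> F = F
~(Q -> P) = ~F = T
~S nor ~(Q -> P) = T nor T = F
~(~S nor ~(Q -> P)) = ~F = T
So S2 is true.

S3: Formalization: ((~Q -> S) <-> P) <-> ~R

~Q = ~T = F
~Q -> S = F -> F = T
(~Q -> S) <-> P = T <-> F = F
~R = ~T = F
((~Q -> S) <-> P) <-> ~R = F <-> F = T
So S3 is true.

True statements: 2.

2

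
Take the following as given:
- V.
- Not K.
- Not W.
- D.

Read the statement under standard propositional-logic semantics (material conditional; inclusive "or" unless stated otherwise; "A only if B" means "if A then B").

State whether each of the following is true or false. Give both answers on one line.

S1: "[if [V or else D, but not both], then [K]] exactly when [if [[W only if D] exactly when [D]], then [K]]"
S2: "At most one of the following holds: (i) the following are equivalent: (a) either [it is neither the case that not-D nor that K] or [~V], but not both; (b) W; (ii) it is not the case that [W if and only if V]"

S1: Parsed as ((V xor D) -> K) <-> (((W -> D) <-> D) -> K)

V xor D = T xor T = F
(V xor D) -> K = F -> F = T
W -> D = F -> T = T
(W -> D) <-> D = T <-> T = T
((W -> D) <-> D) -> K = T -> F = F
((V xor D) -> K) <-> (((W -> D) <-> D) -> K) = T <-> F = F
Thus S1 is false.

S2: This is (((~D nor K) xor ~V) <-> W) nand ~(W <-> V).

~D = ~T = F
~D nor K = F nor F = T
~V = ~T = F
(~D nor K) xor ~V = T xor F = T
((~D nor K) xor ~V) <-> W = T <-> F = F
W <-> V = F <-> T = F
~(W <-> V) = ~F = T
(((~D nor K) xor ~V) <-> W) nand ~(W <-> V) = F nand T = T
So S2 is true.

S1 False; S2 True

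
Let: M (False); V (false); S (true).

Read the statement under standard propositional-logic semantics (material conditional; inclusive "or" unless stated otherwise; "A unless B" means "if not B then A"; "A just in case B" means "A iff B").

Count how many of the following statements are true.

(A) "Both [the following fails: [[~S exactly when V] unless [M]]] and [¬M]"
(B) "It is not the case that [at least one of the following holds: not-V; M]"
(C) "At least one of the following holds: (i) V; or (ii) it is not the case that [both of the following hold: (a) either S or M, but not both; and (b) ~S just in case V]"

0

(A): In symbols: not ((not S iff V) or M) and not M

not S = not True = False
not S iff V = False iff False = True
(not S iff V) or M = True or False = True
not ((not S iff V) or M) = not True = False
not M = not False = True
not ((not S iff V) or M) and not M = False and True = False
So (A) is false.

(B): Formalization: not (not V or M)

not V = not False = True
not V or M = True or False = True
not (not V or M) = not True = False
Thus (B) is false.

(C): This is V or not ((S xor M) and (not S iff V)).

S xor M = True xor False = True
not S = not True = False
not S iff V = False iff False = True
(S xor M) and (not S iff V) = True and True = True
not ((S xor M) and (not S iff V)) = not True = False
V or not ((S xor M) and (not S iff V)) = False or False = False
Thus (C) is false.

True statements: 0 (none).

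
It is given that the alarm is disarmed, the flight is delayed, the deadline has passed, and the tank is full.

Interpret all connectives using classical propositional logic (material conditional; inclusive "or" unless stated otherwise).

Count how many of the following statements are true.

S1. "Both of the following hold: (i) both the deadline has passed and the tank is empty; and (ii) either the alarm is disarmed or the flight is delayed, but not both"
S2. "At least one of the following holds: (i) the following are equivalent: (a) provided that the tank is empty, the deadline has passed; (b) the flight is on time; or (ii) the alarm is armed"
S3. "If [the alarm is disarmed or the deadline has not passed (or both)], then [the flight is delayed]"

Let R = "the deadline has passed" (T), S = "the tank is full" (T), P = "the alarm is armed" (F), Q = "the flight is delayed" (T).

S1: In symbols: (R & ~S) & (~P xor Q)

~S = ~T = F
R & ~S = T & F = F
~P = ~F = T
~P xor Q = T xor T = F
(R & ~S) & (~P xor Q) = F & F = F
Thus S1 is false.

S2: In symbols: ((~S -> R) <-> ~Q) | P

~S = ~T = F
~S -> R = F -> T = T
~Q = ~T = F
(~S -> R) <-> ~Q = T <-> F = F
((~S -> R) <-> ~Q) | P = F | F = F
Thus S2 is false.

S3: In symbols: (~P | ~R) -> Q

~P = ~F = T
~R = ~T = F
~P | ~R = T | F = T
(~P | ~R) -> Q = T -> T = T
Hence S3 is true.

Count: 1.

1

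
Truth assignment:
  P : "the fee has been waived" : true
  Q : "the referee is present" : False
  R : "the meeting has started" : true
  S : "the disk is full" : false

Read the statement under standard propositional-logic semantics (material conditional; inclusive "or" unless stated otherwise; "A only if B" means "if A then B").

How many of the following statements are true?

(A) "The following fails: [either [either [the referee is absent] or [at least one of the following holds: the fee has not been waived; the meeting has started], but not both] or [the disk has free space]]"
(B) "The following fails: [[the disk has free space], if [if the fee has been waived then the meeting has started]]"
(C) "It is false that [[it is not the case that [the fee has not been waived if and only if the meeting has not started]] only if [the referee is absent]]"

(A): Formalization: not ((not Q xor (not P or R)) or not S)

not Q = not False = True
not P = not True = False
not P or R = False or True = True
not Q xor (not P or R) = True xor True = False
not S = not False = True
(not Q xor (not P or R)) or not S = False or True = True
not ((not Q xor (not P or R)) or not S) = not True = False
Hence (A) is false.

(B): In symbols: not ((P -> R) -> not S)

P -> R = True -> True = True
not S = not False = True
(P -> R) -> not S = True -> True = True
not ((P -> R) -> not S) = not True = False
Thus (B) is false.

(C): Parsed as not (not (not P iff not R) -> not Q)

not P = not True = False
not R = not True = False
not P iff not R = False iff False = True
not (not P iff not R) = not True = False
not Q = not False = True
not (not P iff not R) -> not Q = False -> True = True
not (not (not P iff not R) -> not Q) = not True = False
Thus (C) is false.

True statements: 0 (none).

0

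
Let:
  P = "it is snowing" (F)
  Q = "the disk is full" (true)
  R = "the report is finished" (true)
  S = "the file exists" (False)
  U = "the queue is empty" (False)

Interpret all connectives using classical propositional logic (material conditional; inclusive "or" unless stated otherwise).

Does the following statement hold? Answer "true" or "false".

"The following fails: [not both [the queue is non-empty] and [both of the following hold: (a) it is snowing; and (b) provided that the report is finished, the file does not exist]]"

The statement is false.

In symbols: ~(~U nand (P & (R -> ~S)))

~U = ~F = T
~S = ~F = T
R -> ~S = T -> T = T
P & (R -> ~S) = F & T = F
~U nand (P & (R -> ~S)) = T nand F = T
~(~U nand (P & (R -> ~S))) = ~T = F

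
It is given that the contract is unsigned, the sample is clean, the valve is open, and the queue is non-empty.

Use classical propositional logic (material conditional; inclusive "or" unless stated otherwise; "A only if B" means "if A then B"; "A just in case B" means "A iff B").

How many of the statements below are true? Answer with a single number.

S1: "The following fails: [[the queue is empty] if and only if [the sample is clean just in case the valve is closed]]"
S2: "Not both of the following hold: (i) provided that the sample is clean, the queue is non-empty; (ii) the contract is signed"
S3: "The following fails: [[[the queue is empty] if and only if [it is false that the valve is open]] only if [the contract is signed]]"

Let S = "the queue is empty" (F), V = "the sample is contaminated" (F), N = "the valve is open" (T), W = "the contract is signed" (F).

S1: In symbols: ¬(S ↔ (¬V ↔ ¬N))

¬V = ¬F = T
¬N = ¬T = F
¬V ↔ ¬N = T ↔ F = F
S ↔ (¬V ↔ ¬N) = F ↔ F = T
¬(S ↔ (¬V ↔ ¬N)) = ¬T = F
Thus S1 is false.

S2: Formalization: (¬V → ¬S) ↑ W

¬V = ¬F = T
¬S = ¬F = T
¬V → ¬S = T → T = T
(¬V → ¬S) ↑ W = T ↑ F = T
Hence S2 is true.

S3: Parsed as ¬((S ↔ ¬N) → W)

¬N = ¬T = F
S ↔ ¬N = F ↔ F = T
(S ↔ ¬N) → W = T → F = F
¬((S ↔ ¬N) → W) = ¬F = T
Hence S3 is true.

Count: 2.

2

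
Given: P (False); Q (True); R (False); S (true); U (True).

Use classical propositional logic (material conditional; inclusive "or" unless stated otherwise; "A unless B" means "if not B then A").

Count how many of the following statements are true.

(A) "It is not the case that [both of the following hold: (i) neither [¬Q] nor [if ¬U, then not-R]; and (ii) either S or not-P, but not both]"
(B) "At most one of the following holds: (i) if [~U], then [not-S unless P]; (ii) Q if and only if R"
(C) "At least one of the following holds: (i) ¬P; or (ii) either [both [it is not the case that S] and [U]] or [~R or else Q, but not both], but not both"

(A): Parsed as not ((not Q nor (not U -> not R)) and (S xor not P))

not Q = not True = False
not U = not True = False
not R = not False = True
not U -> not R = False -> True = True
not Q nor (not U -> not R) = False nor True = False
not P = not False = True
S xor not P = True xor True = False
(not Q nor (not U -> not R)) and (S xor not P) = False and False = False
not ((not Q nor (not U -> not R)) and (S xor not P)) = not False = True
Thus (A) is true.

(B): Formalization: (not U -> (not S or P)) nand (Q iff R)

not U = not True = False
not S = not True = False
not S or P = False or False = False
not U -> (not S or P) = False -> False = True
Q iff R = True iff False = False
(not U -> (not S or P)) nand (Q iff R) = True nand False = True
Hence (B) is true.

(C): Formalization: not P or ((not S and U) xor (not R xor Q))

not P = not False = True
not S = not True = False
not S and U = False and True = False
not R = not False = True
not R xor Q = True xor True = False
(not S and U) xor (not R xor Q) = False xor False = False
not P or ((not S and U) xor (not R xor Q)) = True or False = True
Thus (C) is true.

True statements: 3 ((A), (B), (C)).

3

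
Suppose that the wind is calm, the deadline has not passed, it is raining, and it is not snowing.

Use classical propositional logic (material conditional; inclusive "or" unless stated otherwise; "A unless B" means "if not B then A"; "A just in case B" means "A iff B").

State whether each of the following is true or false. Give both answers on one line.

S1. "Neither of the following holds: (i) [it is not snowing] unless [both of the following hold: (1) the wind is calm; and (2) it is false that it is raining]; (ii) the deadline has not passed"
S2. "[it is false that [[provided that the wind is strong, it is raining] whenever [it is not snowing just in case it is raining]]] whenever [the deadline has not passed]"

Let S = "it is snowing" (F), P = "the wind is strong" (F), R = "it is raining" (T), Q = "the deadline has passed" (F).

S1: This is (~S | (~P & ~R)) nor ~Q.

~S = ~F = T
~P = ~F = T
~R = ~T = F
~P & ~R = T & F = F
~S | (~P & ~R) = T | F = T
~Q = ~F = T
(~S | (~P & ~R)) nor ~Q = T nor T = F
Hence S1 is false.

S2: Parsed as ~Q -> ~((~S <-> R) -> (P -> R))

~Q = ~F = T
~S = ~F = T
~S <-> R = T <-> T = T
P -> R = F -> T = T
(~S <-> R) -> (P -> R) = T -> T = T
~((~S <-> R) -> (P -> R)) = ~T = F
~Q -> ~((~S <-> R) -> (P -> R)) = T -> F = F
Hence S2 is false.

S1 F / S2 F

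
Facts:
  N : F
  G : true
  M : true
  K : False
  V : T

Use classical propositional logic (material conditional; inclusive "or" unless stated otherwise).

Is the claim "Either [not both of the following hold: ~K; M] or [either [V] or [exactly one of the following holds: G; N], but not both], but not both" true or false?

Formalization: (not K nand M) xor (V xor (G xor N))

not K = not False = True
not K nand M = True nand True = False
G xor N = True xor False = True
V xor (G xor N) = True xor True = False
(not K nand M) xor (V xor (G xor N)) = False xor False = False

False.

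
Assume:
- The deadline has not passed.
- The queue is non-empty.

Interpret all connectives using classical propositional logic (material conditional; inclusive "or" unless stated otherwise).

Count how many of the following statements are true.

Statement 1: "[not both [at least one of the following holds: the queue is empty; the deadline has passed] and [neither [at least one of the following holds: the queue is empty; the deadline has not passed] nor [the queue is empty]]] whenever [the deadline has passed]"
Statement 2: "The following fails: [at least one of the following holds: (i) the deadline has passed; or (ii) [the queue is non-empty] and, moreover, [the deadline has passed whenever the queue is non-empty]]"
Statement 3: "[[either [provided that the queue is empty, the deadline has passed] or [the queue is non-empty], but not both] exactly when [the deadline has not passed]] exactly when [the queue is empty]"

Let M = "the deadline has passed" (F), H = "the queue is empty" (F).

Statement 1: This is M → ((H ∨ M) ↑ ((H ∨ ¬M) ↓ H)).

H ∨ M = F ∨ F = F
¬M = ¬F = T
H ∨ ¬M = F ∨ T = T
(H ∨ ¬M) ↓ H = T ↓ F = F
(H ∨ M) ↑ ((H ∨ ¬M) ↓ H) = F ↑ F = T
M → ((H ∨ M) ↑ ((H ∨ ¬M) ↓ H)) = F → T = T
So Statement 1 is true.

Statement 2: Formalization: ¬(M ∨ (¬H ∧ (¬H → M)))

¬H = ¬F = T
¬H = ¬F = T
¬H → M = T → F = F
¬H ∧ (¬H → M) = T ∧ F = F
M ∨ (¬H ∧ (¬H → M)) = F ∨ F = F
¬(M ∨ (¬H ∧ (¬H → M))) = ¬F = T
So Statement 2 is true.

Statement 3: In symbols: (((H → M) ⊕ ¬H) ↔ ¬M) ↔ H

H → M = F → F = T
¬H = ¬F = T
(H → M) ⊕ ¬H = T ⊕ T = F
¬M = ¬F = T
((H → M) ⊕ ¬H) ↔ ¬M = F ↔ T = F
(((H → M) ⊕ ¬H) ↔ ¬M) ↔ H = F ↔ F = T
So Statement 3 is true.

3 of the 3 statements are true.

3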